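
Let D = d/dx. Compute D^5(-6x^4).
0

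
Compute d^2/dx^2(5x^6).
150 x^{4}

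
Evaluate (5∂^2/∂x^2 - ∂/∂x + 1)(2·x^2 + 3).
2 x^{2} - 4 x + 23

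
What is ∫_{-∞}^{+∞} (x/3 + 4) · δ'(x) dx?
- \frac{1}{3}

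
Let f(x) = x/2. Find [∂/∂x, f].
\frac{1}{2}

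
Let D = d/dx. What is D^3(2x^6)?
240 x^{3}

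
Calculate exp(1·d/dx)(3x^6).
3 x^{6} + 18 x^{5} + 45 x^{4} + 60 x^{3} + 45 x^{2} + 18 x + 3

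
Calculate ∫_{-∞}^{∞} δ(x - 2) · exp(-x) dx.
e^{-2}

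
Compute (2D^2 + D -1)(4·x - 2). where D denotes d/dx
6 - 4 x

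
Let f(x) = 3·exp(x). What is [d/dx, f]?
3 e^{x}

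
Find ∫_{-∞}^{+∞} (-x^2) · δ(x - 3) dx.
-9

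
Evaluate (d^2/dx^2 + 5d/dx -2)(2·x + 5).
- 4 x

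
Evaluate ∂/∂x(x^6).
6 x^{5}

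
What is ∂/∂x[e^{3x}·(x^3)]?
3 x^{2} \left(x + 1\right) e^{3 x}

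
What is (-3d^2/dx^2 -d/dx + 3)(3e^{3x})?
- 81 e^{3 x}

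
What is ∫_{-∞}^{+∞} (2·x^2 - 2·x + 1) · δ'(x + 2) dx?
10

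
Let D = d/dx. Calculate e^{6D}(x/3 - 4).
\frac{x}{3} - 2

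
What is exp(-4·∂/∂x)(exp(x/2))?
e^{\frac{x}{2} - 2}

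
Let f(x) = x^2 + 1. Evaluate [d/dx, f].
2 x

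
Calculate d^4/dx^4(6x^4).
144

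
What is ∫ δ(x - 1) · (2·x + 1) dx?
3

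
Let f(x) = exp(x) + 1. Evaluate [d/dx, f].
e^{x}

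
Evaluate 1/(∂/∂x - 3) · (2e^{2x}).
- 2 e^{2 x}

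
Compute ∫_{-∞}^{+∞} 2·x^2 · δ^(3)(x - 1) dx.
0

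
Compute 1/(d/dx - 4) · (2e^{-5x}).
- \frac{2 e^{- 5 x}}{9}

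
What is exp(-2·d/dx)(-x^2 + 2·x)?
- x^{2} + 6 x - 8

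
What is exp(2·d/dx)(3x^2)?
3 x^{2} + 12 x + 12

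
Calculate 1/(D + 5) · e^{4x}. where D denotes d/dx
\frac{e^{4 x}}{9}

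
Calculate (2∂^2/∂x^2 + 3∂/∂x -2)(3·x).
9 - 6 x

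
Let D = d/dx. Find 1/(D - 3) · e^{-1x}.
- \frac{e^{- x}}{4}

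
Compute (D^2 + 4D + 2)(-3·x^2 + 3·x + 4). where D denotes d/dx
- 6 x^{2} - 18 x + 14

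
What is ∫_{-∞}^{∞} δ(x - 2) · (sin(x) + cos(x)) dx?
\cos{\left(2 \right)} + \sin{\left(2 \right)}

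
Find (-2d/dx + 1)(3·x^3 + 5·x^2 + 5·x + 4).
3 x^{3} - 13 x^{2} - 15 x - 6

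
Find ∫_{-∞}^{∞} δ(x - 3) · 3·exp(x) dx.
3 e^{3}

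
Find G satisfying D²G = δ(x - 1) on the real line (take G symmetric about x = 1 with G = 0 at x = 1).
\frac{|x - 1|}{2}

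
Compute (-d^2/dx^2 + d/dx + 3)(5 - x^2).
- 3 x^{2} - 2 x + 17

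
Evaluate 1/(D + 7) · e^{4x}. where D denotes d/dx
\frac{e^{4 x}}{11}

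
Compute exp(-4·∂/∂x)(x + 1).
x - 3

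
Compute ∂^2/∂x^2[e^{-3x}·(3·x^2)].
3 \left(9 x^{2} - 12 x + 2\right) e^{- 3 x}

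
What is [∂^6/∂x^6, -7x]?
-42\frac{d^{5}}{dx^{5}}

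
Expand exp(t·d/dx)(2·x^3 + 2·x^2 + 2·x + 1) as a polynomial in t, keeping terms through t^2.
t^{2} \left(6 x + 2\right) + 2 t \left(3 x^{2} + 2 x + 1\right) + 2 x^{3} + 2 x^{2} + 2 x + 1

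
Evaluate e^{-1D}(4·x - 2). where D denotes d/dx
4 x - 6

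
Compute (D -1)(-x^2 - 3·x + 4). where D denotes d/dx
x^{2} + x - 7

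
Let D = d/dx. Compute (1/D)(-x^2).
- \frac{x^{3}}{3}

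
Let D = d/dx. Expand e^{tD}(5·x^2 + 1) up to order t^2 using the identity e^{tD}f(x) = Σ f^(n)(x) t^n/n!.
5 t^{2} + 10 t x + 5 x^{2} + 1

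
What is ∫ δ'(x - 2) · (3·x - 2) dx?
-3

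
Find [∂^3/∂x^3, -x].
-3\frac{d^{2}}{dx^{2}}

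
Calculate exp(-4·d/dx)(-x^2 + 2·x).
- x^{2} + 10 x - 24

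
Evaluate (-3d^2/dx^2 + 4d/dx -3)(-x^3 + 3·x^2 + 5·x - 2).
3 x^{3} - 21 x^{2} + 27 x + 8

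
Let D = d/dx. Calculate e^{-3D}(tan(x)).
\tan{\left(x - 3 \right)}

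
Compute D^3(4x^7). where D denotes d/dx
840 x^{4}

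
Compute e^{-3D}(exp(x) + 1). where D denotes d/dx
e^{x - 3} + 1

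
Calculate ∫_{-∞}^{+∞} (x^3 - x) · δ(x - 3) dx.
24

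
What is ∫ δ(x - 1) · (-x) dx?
-1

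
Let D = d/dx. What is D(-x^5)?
- 5 x^{4}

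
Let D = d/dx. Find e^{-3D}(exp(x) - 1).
e^{x - 3} - 1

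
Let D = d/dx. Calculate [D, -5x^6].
- 30 x^{5}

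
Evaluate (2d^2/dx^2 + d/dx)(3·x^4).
12 x^{2} \left(x + 6\right)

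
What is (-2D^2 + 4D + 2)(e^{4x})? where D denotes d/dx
- 14 e^{4 x}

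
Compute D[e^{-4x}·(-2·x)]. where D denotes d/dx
2 \left(4 x - 1\right) e^{- 4 x}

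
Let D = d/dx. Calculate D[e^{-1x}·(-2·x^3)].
2 x^{2} \left(x - 3\right) e^{- x}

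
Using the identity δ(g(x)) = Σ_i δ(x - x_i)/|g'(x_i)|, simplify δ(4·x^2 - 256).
\frac{\delta(x - 8) + \delta(x + 8)}{64}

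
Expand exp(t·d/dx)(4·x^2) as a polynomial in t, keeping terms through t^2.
4 t^{2} + 8 t x + 4 x^{2}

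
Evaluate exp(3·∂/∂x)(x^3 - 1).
x^{3} + 9 x^{2} + 27 x + 26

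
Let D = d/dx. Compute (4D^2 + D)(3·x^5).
15 x^{3} \left(x + 16\right)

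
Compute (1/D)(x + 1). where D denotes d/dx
\frac{x^{2}}{2} + x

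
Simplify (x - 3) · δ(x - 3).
0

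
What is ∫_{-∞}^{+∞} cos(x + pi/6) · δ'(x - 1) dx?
\sin{\left(\frac{\pi}{6} + 1 \right)}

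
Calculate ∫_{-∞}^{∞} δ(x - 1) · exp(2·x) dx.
e^{2}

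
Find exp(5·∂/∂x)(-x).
- x - 5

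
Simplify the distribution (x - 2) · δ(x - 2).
0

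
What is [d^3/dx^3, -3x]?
-9\frac{d^{2}}{dx^{2}}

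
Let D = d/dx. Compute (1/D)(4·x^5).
\frac{2 x^{6}}{3}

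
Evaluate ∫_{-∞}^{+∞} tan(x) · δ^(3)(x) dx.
-2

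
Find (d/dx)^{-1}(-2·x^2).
- \frac{2 x^{3}}{3}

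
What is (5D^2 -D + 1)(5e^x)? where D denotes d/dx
25 e^{x}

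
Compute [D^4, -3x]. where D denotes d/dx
-12D^{3}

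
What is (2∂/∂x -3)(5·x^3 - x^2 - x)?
- 15 x^{3} + 33 x^{2} - x - 2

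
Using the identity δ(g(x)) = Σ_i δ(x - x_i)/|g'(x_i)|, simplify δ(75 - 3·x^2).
\frac{\delta(x - 5) + \delta(x + 5)}{30}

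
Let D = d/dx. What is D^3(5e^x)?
5 e^{x}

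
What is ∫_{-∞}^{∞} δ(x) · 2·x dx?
0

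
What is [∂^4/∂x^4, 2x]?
8\frac{d^{3}}{dx^{3}}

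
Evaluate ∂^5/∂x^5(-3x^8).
- 20160 x^{3}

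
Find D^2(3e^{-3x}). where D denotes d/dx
27 e^{- 3 x}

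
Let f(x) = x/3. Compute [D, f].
\frac{1}{3}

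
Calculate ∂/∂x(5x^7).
35 x^{6}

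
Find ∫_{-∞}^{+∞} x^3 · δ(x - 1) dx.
1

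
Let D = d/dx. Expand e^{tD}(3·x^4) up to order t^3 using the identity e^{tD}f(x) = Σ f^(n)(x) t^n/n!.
3 x \left(4 t^{3} + 6 t^{2} x + 4 t x^{2} + x^{3}\right)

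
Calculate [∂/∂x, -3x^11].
- 33 x^{10}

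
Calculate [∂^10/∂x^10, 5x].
50\frac{d^{9}}{dx^{9}}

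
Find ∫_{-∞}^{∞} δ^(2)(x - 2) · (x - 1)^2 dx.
2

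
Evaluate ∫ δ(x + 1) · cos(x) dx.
\cos{\left(1 \right)}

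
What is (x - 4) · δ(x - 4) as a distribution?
0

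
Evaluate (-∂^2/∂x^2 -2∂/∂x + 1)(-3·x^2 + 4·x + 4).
- 3 x^{2} + 16 x + 2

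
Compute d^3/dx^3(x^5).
60 x^{2}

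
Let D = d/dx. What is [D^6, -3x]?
-18D^{5}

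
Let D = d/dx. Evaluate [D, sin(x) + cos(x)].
- \sin{\left(x \right)} + \cos{\left(x \right)}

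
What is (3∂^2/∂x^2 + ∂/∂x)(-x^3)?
3 x \left(- x - 6\right)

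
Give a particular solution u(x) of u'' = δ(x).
\frac{|x|}{2}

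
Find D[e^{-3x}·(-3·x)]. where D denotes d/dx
3 \left(3 x - 1\right) e^{- 3 x}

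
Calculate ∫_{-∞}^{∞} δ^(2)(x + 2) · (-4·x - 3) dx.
0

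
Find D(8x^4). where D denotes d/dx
32 x^{3}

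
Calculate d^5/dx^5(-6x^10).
- 181440 x^{5}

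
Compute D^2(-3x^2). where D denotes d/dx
-6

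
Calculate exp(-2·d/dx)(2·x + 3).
2 x - 1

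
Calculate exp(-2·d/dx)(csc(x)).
\csc{\left(x - 2 \right)}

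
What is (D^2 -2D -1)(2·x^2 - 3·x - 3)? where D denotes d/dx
- 2 x^{2} - 5 x + 13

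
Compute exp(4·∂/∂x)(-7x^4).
- 7 x^{4} - 112 x^{3} - 672 x^{2} - 1792 x - 1792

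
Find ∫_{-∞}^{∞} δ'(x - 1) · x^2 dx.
-2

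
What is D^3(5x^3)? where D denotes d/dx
30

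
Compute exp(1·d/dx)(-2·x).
- 2 x - 2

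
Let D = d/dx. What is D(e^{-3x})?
- 3 e^{- 3 x}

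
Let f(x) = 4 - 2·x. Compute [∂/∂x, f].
-2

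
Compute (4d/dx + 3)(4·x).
12 x + 16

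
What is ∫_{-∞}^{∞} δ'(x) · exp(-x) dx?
1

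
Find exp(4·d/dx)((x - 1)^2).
x^{2} + 6 x + 9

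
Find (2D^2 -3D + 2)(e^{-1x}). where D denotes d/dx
7 e^{- x}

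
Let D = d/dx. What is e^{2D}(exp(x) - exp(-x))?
2 \sinh{\left(x + 2 \right)}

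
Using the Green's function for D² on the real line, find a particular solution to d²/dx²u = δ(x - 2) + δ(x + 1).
\frac{|x - 2|}{2} + \frac{|x + 1|}{2}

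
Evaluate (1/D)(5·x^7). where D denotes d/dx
\frac{5 x^{8}}{8}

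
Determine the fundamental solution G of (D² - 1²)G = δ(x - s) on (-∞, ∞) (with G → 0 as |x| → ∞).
-\frac{e^{-|x-s|}}{2}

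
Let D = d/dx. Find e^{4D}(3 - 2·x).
- 2 x - 5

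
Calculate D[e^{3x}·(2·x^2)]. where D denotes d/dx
2 x \left(3 x + 2\right) e^{3 x}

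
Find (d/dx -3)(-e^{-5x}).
8 e^{- 5 x}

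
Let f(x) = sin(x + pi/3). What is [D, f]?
\cos{\left(x + \frac{\pi}{3} \right)}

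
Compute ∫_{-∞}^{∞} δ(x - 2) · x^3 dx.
8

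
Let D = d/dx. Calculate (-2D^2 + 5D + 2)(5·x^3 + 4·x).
10 x^{3} + 75 x^{2} - 52 x + 20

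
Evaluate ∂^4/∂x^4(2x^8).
3360 x^{4}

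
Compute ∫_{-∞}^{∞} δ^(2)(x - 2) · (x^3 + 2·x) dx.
12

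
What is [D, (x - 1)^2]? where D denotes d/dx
2 x - 2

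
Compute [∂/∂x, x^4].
4 x^{3}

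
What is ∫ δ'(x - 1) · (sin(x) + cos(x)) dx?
- \cos{\left(1 \right)} + \sin{\left(1 \right)}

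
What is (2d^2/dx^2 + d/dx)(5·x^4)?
20 x^{2} \left(x + 6\right)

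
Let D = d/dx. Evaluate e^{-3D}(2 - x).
5 - x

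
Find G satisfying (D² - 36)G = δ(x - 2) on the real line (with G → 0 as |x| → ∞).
-\frac{e^{-6|x - 2|}}{12}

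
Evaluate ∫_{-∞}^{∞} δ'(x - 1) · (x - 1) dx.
-1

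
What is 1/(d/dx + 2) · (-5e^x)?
- \frac{5 e^{x}}{3}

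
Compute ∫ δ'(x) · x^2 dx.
0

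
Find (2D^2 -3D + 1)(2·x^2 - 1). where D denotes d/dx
2 x^{2} - 12 x + 7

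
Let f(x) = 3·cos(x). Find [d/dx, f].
- 3 \sin{\left(x \right)}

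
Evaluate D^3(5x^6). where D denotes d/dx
600 x^{3}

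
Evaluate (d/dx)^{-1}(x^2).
\frac{x^{3}}{3}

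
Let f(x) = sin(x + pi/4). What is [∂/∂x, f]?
\cos{\left(x + \frac{\pi}{4} \right)}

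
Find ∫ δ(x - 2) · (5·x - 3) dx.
7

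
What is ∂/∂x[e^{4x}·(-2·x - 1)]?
\left(- 8 x - 6\right) e^{4 x}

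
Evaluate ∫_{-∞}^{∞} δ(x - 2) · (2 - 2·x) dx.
-2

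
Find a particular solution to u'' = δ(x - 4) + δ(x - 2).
\frac{|x - 4|}{2} + \frac{|x - 2|}{2}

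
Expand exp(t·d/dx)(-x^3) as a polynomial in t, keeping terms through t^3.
- t^{3} - 3 t^{2} x - 3 t x^{2} - x^{3}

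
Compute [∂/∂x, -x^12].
- 12 x^{11}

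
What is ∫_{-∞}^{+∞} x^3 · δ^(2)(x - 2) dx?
12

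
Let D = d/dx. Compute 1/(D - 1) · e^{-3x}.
- \frac{e^{- 3 x}}{4}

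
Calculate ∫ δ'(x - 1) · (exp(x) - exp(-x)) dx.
- 2 \cosh{\left(1 \right)}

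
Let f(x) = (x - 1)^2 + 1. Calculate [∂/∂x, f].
2 x - 2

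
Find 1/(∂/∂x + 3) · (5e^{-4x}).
- 5 e^{- 4 x}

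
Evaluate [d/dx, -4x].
-4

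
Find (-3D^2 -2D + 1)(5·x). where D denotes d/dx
5 x - 10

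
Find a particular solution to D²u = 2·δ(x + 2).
|x + 2|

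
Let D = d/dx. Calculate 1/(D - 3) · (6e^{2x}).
- 6 e^{2 x}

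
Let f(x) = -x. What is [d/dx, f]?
-1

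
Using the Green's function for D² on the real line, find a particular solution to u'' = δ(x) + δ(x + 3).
\frac{|x|}{2} + \frac{|x + 3|}{2}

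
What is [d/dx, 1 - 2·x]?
-2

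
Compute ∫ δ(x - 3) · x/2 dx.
\frac{3}{2}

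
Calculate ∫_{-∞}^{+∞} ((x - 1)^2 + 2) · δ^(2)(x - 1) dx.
2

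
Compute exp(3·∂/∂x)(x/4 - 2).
\frac{x}{4} - \frac{5}{4}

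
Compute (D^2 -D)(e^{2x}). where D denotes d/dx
2 e^{2 x}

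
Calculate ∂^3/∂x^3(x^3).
6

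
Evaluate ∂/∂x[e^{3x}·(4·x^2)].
4 x \left(3 x + 2\right) e^{3 x}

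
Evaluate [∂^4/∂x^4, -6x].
-24\frac{d^{3}}{dx^{3}}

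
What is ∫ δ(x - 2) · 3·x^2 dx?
12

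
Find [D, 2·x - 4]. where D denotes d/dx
2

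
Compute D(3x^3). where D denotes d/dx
9 x^{2}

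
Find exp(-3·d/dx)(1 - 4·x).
13 - 4 x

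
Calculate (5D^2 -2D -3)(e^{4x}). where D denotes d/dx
69 e^{4 x}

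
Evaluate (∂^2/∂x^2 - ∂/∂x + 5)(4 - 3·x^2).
- 15 x^{2} + 6 x + 14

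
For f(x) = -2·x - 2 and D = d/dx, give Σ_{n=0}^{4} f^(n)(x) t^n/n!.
- 2 t - 2 x - 2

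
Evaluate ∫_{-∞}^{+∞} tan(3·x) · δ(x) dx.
0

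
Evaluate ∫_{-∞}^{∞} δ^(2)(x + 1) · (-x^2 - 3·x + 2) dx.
-2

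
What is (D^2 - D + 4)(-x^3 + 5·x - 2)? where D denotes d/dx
- 4 x^{3} + 3 x^{2} + 14 x - 13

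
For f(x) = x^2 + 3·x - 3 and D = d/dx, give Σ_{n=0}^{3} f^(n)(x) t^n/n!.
t^{2} + t \left(2 x + 3\right) + x^{2} + 3 x - 3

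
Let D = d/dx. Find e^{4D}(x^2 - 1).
x^{2} + 8 x + 15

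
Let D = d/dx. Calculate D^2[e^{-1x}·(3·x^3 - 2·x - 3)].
\left(3 x^{3} - 18 x^{2} + 16 x + 1\right) e^{- x}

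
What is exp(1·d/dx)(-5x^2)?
- 5 x^{2} - 10 x - 5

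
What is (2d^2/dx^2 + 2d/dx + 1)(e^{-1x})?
e^{- x}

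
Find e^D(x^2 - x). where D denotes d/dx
x \left(x + 1\right)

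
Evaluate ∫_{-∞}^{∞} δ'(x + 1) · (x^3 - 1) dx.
-3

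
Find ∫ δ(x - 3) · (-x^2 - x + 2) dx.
-10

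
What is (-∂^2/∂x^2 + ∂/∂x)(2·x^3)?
6 x \left(x - 2\right)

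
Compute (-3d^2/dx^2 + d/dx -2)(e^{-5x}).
- 82 e^{- 5 x}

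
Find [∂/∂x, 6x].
6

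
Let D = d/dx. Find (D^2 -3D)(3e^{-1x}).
12 e^{- x}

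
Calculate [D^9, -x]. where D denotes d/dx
-9D^{8}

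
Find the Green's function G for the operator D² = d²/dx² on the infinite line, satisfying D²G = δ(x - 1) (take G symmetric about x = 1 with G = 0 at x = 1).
\frac{|x - 1|}{2}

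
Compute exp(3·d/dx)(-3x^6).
- 3 x^{6} - 54 x^{5} - 405 x^{4} - 1620 x^{3} - 3645 x^{2} - 4374 x - 2187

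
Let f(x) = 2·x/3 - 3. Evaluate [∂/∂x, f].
\frac{2}{3}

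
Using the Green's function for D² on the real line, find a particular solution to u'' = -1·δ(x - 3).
-\frac{|x - 3|}{2}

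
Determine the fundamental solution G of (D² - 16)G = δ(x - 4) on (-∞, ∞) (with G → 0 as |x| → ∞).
-\frac{e^{-4|x - 4|}}{8}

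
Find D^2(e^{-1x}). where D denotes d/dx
e^{- x}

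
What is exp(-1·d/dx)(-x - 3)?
- x - 2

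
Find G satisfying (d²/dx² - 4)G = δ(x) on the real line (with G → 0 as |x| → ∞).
-\frac{e^{-2|x|}}{4}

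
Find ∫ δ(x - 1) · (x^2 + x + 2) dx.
4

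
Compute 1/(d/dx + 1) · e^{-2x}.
- e^{- 2 x}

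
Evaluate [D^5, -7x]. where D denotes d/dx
-35D^{4}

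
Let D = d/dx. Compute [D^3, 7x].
21D^{2}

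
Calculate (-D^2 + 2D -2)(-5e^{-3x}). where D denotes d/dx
85 e^{- 3 x}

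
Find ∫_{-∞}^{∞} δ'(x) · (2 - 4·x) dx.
4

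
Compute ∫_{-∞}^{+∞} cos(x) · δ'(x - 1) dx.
\sin{\left(1 \right)}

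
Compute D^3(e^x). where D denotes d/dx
e^{x}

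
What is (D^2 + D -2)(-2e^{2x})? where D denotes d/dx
- 8 e^{2 x}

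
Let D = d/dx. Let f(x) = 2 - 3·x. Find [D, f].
-3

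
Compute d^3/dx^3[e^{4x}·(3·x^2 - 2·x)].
\left(192 x^{2} + 160 x - 24\right) e^{4 x}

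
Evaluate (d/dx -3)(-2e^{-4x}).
14 e^{- 4 x}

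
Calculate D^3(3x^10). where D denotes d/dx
2160 x^{7}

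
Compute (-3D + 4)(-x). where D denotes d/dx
3 - 4 x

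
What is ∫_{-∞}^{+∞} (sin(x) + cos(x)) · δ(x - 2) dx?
\cos{\left(2 \right)} + \sin{\left(2 \right)}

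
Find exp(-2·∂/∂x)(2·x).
2 x - 4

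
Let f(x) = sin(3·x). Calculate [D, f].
3 \cos{\left(3 x \right)}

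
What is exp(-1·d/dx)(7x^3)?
7 x^{3} - 21 x^{2} + 21 x - 7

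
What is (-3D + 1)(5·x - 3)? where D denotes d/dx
5 x - 18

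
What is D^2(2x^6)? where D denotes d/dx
60 x^{4}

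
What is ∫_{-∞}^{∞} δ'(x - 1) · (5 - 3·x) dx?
3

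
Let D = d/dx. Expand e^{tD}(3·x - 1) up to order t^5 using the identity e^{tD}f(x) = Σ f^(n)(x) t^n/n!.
3 t + 3 x - 1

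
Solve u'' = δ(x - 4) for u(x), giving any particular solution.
\frac{|x - 4|}{2}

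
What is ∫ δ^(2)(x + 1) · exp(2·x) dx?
\frac{4}{e^{2}}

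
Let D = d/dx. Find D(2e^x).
2 e^{x}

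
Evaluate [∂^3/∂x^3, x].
3\frac{d^{2}}{dx^{2}}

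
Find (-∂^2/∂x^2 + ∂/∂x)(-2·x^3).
6 x \left(2 - x\right)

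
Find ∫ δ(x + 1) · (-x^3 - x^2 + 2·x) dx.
-2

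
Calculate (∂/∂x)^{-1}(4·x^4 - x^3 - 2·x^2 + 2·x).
\frac{4 x^{5}}{5} - \frac{x^{4}}{4} - \frac{2 x^{3}}{3} + x^{2}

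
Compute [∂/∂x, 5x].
5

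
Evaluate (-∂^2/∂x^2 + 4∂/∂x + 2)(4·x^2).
8 x^{2} + 32 x - 8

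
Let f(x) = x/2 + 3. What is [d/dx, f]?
\frac{1}{2}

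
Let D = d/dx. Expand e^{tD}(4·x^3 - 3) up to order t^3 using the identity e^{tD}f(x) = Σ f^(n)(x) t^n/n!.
4 t^{3} + 12 t^{2} x + 12 t x^{2} + 4 x^{3} - 3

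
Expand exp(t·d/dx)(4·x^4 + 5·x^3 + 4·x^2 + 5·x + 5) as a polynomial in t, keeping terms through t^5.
4 t^{4} + t^{3} \left(16 x + 5\right) + t^{2} \left(24 x^{2} + 15 x + 4\right) + t \left(16 x^{3} + 15 x^{2} + 8 x + 5\right) + 4 x^{4} + 5 x^{3} + 4 x^{2} + 5 x + 5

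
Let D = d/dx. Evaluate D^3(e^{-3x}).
- 27 e^{- 3 x}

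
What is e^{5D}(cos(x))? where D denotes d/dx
\cos{\left(x + 5 \right)}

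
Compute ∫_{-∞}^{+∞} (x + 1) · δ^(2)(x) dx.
0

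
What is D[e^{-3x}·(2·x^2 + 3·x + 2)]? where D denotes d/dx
\left(- 6 x^{2} - 5 x - 3\right) e^{- 3 x}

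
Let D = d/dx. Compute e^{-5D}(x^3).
x^{3} - 15 x^{2} + 75 x - 125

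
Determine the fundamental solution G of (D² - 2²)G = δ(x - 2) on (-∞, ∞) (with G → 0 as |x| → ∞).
-\frac{e^{-2|x - 2|}}{4}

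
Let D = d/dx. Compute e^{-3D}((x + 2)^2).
x^{2} - 2 x + 1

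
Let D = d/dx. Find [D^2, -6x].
-12D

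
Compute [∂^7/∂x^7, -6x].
-42\frac{d^{6}}{dx^{6}}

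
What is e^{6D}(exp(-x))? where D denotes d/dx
e^{- x - 6}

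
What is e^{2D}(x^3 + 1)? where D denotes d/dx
x^{3} + 6 x^{2} + 12 x + 9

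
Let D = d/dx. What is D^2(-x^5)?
- 20 x^{3}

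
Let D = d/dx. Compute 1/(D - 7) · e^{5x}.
- \frac{e^{5 x}}{2}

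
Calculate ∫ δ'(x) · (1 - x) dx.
1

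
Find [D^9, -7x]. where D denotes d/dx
-63D^{8}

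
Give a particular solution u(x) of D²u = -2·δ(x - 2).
-|x - 2|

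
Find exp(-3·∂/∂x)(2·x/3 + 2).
\frac{2 x}{3}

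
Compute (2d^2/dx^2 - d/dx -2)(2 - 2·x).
4 x - 2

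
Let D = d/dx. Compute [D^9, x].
9D^{8}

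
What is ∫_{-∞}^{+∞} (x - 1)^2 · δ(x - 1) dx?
0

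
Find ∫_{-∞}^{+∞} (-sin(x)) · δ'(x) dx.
1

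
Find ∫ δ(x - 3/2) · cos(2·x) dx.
\cos{\left(3 \right)}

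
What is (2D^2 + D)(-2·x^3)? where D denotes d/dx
6 x \left(- x - 4\right)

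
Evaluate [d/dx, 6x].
6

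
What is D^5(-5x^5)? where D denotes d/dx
-600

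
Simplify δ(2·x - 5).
\frac{\delta(x - 5/2)}{2}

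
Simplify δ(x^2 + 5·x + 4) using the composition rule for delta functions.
\frac{\delta(x + 1) + \delta(x + 4)}{3}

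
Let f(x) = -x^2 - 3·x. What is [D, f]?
- 2 x - 3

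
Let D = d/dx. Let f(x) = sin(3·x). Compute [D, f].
3 \cos{\left(3 x \right)}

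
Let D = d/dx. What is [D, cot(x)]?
- \frac{1}{\sin^{2}{\left(x \right)}}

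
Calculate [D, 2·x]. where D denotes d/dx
2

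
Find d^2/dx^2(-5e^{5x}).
- 125 e^{5 x}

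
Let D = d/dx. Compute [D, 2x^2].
4 x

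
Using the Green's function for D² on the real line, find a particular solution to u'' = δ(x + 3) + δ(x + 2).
\frac{|x + 3|}{2} + \frac{|x + 2|}{2}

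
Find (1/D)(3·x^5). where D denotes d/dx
\frac{x^{6}}{2}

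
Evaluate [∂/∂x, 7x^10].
70 x^{9}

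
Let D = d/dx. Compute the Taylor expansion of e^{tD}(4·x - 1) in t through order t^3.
4 t + 4 x - 1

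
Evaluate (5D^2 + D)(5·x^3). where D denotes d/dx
15 x \left(x + 10\right)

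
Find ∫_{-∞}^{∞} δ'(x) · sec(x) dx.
0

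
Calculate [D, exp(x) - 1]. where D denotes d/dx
e^{x}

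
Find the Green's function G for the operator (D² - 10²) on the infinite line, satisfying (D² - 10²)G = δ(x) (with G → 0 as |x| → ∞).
-\frac{e^{-10|x|}}{20}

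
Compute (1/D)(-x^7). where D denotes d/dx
- \frac{x^{8}}{8}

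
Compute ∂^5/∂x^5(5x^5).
600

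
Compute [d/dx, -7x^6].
- 42 x^{5}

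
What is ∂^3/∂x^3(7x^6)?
840 x^{3}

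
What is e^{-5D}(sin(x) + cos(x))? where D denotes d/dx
\sqrt{2} \cos{\left(- x + \frac{\pi}{4} + 5 \right)}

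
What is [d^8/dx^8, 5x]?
40\frac{d^{7}}{dx^{7}}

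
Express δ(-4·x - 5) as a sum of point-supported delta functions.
\frac{\delta(x + 5/4)}{4}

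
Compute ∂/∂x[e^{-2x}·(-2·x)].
2 \left(2 x - 1\right) e^{- 2 x}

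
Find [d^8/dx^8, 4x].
32\frac{d^{7}}{dx^{7}}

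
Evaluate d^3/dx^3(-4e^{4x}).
- 256 e^{4 x}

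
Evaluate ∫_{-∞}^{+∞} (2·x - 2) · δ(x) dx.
-2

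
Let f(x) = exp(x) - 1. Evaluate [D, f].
e^{x}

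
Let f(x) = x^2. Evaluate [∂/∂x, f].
2 x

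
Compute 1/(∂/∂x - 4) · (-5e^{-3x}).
\frac{5 e^{- 3 x}}{7}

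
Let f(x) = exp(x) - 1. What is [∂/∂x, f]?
e^{x}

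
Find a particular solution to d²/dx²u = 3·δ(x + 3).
\frac{3|x + 3|}{2}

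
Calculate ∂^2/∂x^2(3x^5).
60 x^{3}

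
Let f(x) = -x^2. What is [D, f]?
- 2 x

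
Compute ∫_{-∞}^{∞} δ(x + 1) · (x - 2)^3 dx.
-27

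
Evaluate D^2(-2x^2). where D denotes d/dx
-4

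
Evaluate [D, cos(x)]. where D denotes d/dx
- \sin{\left(x \right)}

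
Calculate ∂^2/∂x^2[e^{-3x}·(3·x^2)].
3 \left(9 x^{2} - 12 x + 2\right) e^{- 3 x}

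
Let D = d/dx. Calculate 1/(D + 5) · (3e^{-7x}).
- \frac{3 e^{- 7 x}}{2}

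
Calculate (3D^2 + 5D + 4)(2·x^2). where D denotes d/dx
8 x^{2} + 20 x + 12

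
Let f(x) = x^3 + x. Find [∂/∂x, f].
3 x^{2} + 1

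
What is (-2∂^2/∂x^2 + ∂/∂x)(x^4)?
4 x^{2} \left(x - 6\right)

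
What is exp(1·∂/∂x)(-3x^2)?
- 3 x^{2} - 6 x - 3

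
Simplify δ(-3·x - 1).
\frac{\delta(x + 1/3)}{3}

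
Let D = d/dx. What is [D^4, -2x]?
-8D^{3}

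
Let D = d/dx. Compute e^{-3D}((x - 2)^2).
x^{2} - 10 x + 25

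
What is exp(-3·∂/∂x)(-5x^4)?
- 5 x^{4} + 60 x^{3} - 270 x^{2} + 540 x - 405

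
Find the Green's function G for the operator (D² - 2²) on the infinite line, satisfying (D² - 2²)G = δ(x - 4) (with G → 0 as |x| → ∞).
-\frac{e^{-2|x - 4|}}{4}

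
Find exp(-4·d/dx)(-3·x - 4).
8 - 3 x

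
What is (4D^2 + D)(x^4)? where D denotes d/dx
4 x^{2} \left(x + 12\right)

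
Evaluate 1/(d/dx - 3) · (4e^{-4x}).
- \frac{4 e^{- 4 x}}{7}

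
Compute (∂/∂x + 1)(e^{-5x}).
- 4 e^{- 5 x}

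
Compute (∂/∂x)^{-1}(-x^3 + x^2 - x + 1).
- \frac{x^{4}}{4} + \frac{x^{3}}{3} - \frac{x^{2}}{2} + x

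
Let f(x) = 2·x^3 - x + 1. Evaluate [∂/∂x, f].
6 x^{2} - 1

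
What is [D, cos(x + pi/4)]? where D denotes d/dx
- \sin{\left(x + \frac{\pi}{4} \right)}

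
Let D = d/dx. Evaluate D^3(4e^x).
4 e^{x}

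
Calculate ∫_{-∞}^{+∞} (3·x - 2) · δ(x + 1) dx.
-5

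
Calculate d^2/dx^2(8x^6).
240 x^{4}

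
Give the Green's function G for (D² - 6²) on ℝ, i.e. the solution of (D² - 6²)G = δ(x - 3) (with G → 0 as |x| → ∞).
-\frac{e^{-6|x - 3|}}{12}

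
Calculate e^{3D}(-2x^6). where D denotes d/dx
- 2 x^{6} - 36 x^{5} - 270 x^{4} - 1080 x^{3} - 2430 x^{2} - 2916 x - 1458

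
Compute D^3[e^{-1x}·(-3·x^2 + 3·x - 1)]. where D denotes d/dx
\left(3 x^{2} - 21 x + 28\right) e^{- x}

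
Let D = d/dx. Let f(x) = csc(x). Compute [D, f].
- \cot{\left(x \right)} \csc{\left(x \right)}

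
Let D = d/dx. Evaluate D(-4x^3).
- 12 x^{2}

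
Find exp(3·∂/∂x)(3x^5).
3 x^{5} + 45 x^{4} + 270 x^{3} + 810 x^{2} + 1215 x + 729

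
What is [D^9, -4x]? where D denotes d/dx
-36D^{8}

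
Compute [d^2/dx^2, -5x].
-10\frac{d}{dx}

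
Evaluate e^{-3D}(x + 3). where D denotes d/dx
x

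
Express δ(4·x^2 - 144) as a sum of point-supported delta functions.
\frac{\delta(x - 6) + \delta(x + 6)}{48}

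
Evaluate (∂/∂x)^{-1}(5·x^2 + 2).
\frac{5 x^{3}}{3} + 2 x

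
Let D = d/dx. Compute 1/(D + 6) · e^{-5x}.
e^{- 5 x}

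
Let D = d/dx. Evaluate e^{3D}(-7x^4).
- 7 x^{4} - 84 x^{3} - 378 x^{2} - 756 x - 567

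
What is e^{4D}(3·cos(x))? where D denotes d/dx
3 \cos{\left(x + 4 \right)}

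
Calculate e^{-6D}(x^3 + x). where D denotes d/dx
x^{3} - 18 x^{2} + 109 x - 222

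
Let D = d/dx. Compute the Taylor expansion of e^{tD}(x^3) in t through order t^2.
x \left(3 t^{2} + 3 t x + x^{2}\right)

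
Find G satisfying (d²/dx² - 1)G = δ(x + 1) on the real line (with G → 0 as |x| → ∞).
-\frac{e^{-|x + 1|}}{2}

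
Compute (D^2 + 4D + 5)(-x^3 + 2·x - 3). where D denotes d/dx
- 5 x^{3} - 12 x^{2} + 4 x - 7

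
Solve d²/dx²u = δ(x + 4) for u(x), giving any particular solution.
\frac{|x + 4|}{2}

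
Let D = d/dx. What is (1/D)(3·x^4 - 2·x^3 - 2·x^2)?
\frac{3 x^{5}}{5} - \frac{x^{4}}{2} - \frac{2 x^{3}}{3}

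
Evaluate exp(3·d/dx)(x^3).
x^{3} + 9 x^{2} + 27 x + 27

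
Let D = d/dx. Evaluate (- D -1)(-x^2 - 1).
x^{2} + 2 x + 1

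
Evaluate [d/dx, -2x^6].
- 12 x^{5}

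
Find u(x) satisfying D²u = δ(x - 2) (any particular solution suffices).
\frac{|x - 2|}{2}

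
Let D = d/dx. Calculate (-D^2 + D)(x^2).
2 x - 2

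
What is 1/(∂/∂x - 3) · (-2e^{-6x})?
\frac{2 e^{- 6 x}}{9}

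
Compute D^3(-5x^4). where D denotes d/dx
- 120 x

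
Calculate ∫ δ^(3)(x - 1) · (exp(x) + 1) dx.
- e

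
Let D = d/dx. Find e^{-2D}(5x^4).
5 x^{4} - 40 x^{3} + 120 x^{2} - 160 x + 80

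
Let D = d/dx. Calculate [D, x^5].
5 x^{4}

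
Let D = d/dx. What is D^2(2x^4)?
24 x^{2}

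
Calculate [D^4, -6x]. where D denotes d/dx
-24D^{3}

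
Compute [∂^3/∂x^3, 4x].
12\frac{d^{2}}{dx^{2}}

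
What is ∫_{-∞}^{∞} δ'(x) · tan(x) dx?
-1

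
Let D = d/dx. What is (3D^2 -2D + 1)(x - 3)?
x - 5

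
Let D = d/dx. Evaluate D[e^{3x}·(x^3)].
3 x^{2} \left(x + 1\right) e^{3 x}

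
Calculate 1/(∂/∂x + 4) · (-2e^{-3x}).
- 2 e^{- 3 x}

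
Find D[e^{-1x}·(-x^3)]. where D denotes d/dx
x^{2} \left(x - 3\right) e^{- x}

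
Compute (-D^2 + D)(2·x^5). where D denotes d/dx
10 x^{3} \left(x - 4\right)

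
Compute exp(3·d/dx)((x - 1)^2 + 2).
x^{2} + 4 x + 6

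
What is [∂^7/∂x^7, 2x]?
14\frac{d^{6}}{dx^{6}}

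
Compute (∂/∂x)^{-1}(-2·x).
- x^{2}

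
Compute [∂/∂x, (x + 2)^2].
2 x + 4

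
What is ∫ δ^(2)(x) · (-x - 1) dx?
0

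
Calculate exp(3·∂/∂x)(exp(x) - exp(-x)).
2 \sinh{\left(x + 3 \right)}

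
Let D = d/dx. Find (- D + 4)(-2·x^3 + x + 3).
- 8 x^{3} + 6 x^{2} + 4 x + 11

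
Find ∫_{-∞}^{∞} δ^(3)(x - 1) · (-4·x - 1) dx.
0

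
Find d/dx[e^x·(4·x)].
4 \left(x + 1\right) e^{x}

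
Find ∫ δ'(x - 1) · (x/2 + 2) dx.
- \frac{1}{2}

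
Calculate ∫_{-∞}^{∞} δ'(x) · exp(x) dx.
-1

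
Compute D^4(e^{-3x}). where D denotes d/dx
81 e^{- 3 x}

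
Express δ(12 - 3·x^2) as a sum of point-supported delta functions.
\frac{\delta(x - 2) + \delta(x + 2)}{12}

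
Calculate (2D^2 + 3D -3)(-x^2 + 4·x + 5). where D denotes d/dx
3 x^{2} - 18 x - 7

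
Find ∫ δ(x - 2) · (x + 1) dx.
3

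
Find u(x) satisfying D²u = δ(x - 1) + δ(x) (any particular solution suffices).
\frac{|x - 1|}{2} + \frac{|x|}{2}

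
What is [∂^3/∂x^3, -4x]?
-12\frac{d^{2}}{dx^{2}}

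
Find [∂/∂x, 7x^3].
21 x^{2}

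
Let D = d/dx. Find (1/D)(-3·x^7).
- \frac{3 x^{8}}{8}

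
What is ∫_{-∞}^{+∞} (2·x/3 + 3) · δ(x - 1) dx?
\frac{11}{3}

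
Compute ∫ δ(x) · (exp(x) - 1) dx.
0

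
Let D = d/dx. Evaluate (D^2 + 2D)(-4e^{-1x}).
4 e^{- x}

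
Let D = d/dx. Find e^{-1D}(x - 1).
x - 2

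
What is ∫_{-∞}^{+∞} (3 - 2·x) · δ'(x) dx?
2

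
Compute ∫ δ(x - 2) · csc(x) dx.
\csc{\left(2 \right)}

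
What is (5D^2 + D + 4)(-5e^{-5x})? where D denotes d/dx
- 620 e^{- 5 x}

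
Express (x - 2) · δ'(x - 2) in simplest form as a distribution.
-\delta(x - 2)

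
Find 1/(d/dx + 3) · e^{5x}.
\frac{e^{5 x}}{8}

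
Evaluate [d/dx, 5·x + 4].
5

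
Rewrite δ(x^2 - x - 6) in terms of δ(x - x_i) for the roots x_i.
\frac{\delta(x - 3) + \delta(x + 2)}{5}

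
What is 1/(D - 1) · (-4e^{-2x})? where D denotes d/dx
\frac{4 e^{- 2 x}}{3}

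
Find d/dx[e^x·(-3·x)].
3 \left(- x - 1\right) e^{x}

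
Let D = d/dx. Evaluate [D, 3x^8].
24 x^{7}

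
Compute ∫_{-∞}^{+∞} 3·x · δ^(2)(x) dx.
0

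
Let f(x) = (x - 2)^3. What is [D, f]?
3 \left(x - 2\right)^{2}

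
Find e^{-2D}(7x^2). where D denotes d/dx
7 x^{2} - 28 x + 28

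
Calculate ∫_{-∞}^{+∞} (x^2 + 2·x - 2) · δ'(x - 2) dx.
-6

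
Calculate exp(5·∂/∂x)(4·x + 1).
4 x + 21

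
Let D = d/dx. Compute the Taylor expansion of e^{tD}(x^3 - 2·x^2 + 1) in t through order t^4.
t^{3} + t^{2} \left(3 x - 2\right) + t x \left(3 x - 4\right) + x^{3} - 2 x^{2} + 1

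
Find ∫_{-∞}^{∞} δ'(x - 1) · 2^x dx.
- \log{\left(4 \right)}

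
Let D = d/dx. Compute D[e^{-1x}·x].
\left(1 - x\right) e^{- x}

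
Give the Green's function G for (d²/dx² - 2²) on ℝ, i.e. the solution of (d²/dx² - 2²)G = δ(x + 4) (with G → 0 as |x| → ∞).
-\frac{e^{-2|x + 4|}}{4}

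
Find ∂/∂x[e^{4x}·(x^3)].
x^{2} \left(4 x + 3\right) e^{4 x}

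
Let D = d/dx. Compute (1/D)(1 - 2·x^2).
- \frac{2 x^{3}}{3} + x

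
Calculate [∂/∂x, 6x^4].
24 x^{3}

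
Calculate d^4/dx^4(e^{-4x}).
256 e^{- 4 x}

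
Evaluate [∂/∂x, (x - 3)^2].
2 x - 6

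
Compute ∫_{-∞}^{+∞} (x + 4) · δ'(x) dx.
-1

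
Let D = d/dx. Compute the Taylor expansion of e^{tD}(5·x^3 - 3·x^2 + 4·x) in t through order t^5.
5 t^{3} + t^{2} \left(15 x - 3\right) + t \left(15 x^{2} - 6 x + 4\right) + 5 x^{3} - 3 x^{2} + 4 x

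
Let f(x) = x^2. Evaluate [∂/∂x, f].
2 x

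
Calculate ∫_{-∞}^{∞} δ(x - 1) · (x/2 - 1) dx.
- \frac{1}{2}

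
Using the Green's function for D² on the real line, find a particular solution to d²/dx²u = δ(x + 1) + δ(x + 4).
\frac{|x + 1|}{2} + \frac{|x + 4|}{2}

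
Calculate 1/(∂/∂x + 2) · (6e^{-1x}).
6 e^{- x}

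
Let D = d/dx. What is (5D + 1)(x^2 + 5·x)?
x^{2} + 15 x + 25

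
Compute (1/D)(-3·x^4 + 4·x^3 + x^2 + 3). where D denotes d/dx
- \frac{3 x^{5}}{5} + x^{4} + \frac{x^{3}}{3} + 3 x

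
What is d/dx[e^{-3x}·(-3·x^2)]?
3 x \left(3 x - 2\right) e^{- 3 x}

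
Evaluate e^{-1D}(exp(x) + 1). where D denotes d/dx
e^{x - 1} + 1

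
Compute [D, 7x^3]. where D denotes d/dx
21 x^{2}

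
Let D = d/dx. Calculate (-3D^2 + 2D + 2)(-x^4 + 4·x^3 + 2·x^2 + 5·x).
- 2 x^{4} + 64 x^{2} - 54 x - 2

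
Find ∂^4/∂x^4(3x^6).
1080 x^{2}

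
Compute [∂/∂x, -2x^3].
- 6 x^{2}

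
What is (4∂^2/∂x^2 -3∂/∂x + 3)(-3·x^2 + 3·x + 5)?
- 9 x^{2} + 27 x - 18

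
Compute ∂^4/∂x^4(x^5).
120 x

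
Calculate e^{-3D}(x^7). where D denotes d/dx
x^{7} - 21 x^{6} + 189 x^{5} - 945 x^{4} + 2835 x^{3} - 5103 x^{2} + 5103 x - 2187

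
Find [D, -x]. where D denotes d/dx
-1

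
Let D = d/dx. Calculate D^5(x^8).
6720 x^{3}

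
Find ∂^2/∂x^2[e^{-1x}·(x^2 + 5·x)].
\left(x^{2} + x - 8\right) e^{- x}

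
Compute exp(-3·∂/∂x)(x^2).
x^{2} - 6 x + 9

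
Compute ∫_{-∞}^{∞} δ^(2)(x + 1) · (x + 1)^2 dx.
2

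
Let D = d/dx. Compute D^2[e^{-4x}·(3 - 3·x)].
24 \left(3 - 2 x\right) e^{- 4 x}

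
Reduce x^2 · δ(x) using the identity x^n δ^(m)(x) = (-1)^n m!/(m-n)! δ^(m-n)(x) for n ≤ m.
0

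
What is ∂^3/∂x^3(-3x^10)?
- 2160 x^{7}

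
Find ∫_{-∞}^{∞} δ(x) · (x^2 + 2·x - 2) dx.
-2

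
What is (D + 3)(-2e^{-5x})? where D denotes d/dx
4 e^{- 5 x}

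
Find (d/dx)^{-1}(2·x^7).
\frac{x^{8}}{4}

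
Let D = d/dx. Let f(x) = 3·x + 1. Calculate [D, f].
3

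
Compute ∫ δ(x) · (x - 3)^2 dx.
9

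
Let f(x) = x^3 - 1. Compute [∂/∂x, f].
3 x^{2}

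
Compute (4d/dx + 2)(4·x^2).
8 x \left(x + 4\right)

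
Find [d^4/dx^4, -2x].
-8\frac{d^{3}}{dx^{3}}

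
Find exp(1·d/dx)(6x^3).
6 x^{3} + 18 x^{2} + 18 x + 6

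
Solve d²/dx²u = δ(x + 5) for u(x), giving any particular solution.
\frac{|x + 5|}{2}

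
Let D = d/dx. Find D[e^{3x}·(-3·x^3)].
9 x^{2} \left(- x - 1\right) e^{3 x}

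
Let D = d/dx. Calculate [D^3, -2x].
-6D^{2}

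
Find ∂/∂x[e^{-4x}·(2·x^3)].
x^{2} \left(6 - 8 x\right) e^{- 4 x}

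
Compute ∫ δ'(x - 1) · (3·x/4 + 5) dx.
- \frac{3}{4}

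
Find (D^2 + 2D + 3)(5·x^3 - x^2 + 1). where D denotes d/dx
15 x^{3} + 27 x^{2} + 26 x + 1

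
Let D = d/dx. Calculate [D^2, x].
2D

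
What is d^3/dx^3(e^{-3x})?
- 27 e^{- 3 x}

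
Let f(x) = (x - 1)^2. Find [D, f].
2 x - 2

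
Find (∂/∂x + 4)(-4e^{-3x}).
- 4 e^{- 3 x}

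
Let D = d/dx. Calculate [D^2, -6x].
-12D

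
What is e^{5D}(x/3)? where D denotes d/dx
\frac{x}{3} + \frac{5}{3}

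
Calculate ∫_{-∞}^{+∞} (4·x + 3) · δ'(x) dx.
-4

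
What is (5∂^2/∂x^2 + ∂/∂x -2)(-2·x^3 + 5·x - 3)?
4 x^{3} - 6 x^{2} - 70 x + 11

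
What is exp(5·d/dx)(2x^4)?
2 x^{4} + 40 x^{3} + 300 x^{2} + 1000 x + 1250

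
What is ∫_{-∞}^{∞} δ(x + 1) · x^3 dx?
-1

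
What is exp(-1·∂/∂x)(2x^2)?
2 x^{2} - 4 x + 2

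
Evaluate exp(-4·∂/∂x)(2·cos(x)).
2 \cos{\left(x - 4 \right)}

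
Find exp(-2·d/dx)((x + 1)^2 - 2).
x^{2} - 2 x - 1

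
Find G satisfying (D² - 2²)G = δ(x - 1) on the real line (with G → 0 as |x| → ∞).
-\frac{e^{-2|x - 1|}}{4}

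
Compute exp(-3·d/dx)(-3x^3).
- 3 x^{3} + 27 x^{2} - 81 x + 81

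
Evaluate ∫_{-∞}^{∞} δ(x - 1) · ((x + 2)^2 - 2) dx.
7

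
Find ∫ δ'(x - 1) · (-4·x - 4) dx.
4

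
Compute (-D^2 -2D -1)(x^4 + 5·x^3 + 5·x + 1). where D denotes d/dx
- x^{4} - 13 x^{3} - 42 x^{2} - 35 x - 11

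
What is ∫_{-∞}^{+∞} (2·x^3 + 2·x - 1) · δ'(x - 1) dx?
-8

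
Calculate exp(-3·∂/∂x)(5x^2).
5 x^{2} - 30 x + 45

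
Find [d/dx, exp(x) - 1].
e^{x}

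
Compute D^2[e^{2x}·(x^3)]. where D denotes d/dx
2 x \left(2 x^{2} + 6 x + 3\right) e^{2 x}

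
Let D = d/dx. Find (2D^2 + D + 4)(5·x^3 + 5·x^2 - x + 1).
20 x^{3} + 35 x^{2} + 66 x + 23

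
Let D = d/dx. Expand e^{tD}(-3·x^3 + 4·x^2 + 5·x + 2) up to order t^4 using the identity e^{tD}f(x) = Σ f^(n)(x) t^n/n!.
- 3 t^{3} + t^{2} \left(4 - 9 x\right) + t \left(- 9 x^{2} + 8 x + 5\right) - 3 x^{3} + 4 x^{2} + 5 x + 2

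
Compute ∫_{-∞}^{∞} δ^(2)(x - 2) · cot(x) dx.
\frac{2 \cot{\left(2 \right)}}{\sin^{2}{\left(2 \right)}}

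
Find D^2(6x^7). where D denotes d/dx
252 x^{5}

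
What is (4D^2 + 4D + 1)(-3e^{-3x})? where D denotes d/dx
- 75 e^{- 3 x}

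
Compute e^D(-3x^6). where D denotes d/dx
- 3 x^{6} - 18 x^{5} - 45 x^{4} - 60 x^{3} - 45 x^{2} - 18 x - 3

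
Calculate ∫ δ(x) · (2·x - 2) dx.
-2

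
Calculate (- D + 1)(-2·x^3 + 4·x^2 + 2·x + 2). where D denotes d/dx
2 x \left(- x^{2} + 5 x - 3\right)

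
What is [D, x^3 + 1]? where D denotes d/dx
3 x^{2}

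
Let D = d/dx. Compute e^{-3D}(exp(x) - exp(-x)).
- e^{3 - x} + e^{x - 3}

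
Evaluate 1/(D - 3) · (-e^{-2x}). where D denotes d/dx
\frac{e^{- 2 x}}{5}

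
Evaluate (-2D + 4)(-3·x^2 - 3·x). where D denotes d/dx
6 - 12 x^{2}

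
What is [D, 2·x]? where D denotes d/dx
2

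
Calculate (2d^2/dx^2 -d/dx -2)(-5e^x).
5 e^{x}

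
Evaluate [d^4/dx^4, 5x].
20\frac{d^{3}}{dx^{3}}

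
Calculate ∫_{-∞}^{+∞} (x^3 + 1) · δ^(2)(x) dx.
0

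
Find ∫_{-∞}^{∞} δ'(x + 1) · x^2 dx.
2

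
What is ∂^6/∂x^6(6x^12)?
3991680 x^{6}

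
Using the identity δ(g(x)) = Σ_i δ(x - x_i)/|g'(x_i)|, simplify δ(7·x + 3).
\frac{\delta(x + 3/7)}{7}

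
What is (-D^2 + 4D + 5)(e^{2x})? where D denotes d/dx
9 e^{2 x}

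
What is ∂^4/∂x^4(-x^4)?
-24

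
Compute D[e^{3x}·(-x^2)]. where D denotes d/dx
x \left(- 3 x - 2\right) e^{3 x}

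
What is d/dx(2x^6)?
12 x^{5}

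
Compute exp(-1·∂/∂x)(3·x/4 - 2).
\frac{3 x}{4} - \frac{11}{4}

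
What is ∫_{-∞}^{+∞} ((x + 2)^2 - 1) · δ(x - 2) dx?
15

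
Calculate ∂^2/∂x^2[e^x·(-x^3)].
- x \left(x^{2} + 6 x + 6\right) e^{x}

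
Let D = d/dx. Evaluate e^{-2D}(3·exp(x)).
3 e^{x - 2}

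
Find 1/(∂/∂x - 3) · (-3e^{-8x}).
\frac{3 e^{- 8 x}}{11}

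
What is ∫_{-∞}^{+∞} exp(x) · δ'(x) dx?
-1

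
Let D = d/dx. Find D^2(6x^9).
432 x^{7}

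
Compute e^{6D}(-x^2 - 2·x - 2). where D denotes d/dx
- x^{2} - 14 x - 50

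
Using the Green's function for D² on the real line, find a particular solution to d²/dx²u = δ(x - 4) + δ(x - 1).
\frac{|x - 4|}{2} + \frac{|x - 1|}{2}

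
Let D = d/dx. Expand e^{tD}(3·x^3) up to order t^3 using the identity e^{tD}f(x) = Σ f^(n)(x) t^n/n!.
3 t^{3} + 9 t^{2} x + 9 t x^{2} + 3 x^{3}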